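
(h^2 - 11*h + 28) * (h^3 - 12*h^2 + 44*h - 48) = h^5 - 23*h^4 + 204*h^3 - 868*h^2 + 1760*h - 1344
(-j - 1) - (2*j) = -3*j - 1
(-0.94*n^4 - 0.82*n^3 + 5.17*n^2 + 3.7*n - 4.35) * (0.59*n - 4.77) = -0.5546*n^5 + 4.0*n^4 + 6.9617*n^3 - 22.4779*n^2 - 20.2155*n + 20.7495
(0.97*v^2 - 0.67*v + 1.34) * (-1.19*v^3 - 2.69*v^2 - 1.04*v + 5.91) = -1.1543*v^5 - 1.812*v^4 - 0.8011*v^3 + 2.8249*v^2 - 5.3533*v + 7.9194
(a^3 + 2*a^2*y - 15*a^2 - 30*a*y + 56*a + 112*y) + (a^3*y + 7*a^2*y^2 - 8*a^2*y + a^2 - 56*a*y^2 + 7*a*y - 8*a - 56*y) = a^3*y + a^3 + 7*a^2*y^2 - 6*a^2*y - 14*a^2 - 56*a*y^2 - 23*a*y + 48*a + 56*y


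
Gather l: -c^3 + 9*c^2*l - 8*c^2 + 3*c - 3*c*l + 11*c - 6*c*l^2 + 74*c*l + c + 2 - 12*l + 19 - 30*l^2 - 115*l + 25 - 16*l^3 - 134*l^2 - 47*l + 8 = -c^3 - 8*c^2 + 15*c - 16*l^3 + l^2*(-6*c - 164) + l*(9*c^2 + 71*c - 174) + 54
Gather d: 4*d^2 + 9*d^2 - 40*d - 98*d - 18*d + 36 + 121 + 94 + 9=13*d^2 - 156*d + 260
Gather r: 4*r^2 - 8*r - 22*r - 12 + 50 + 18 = 4*r^2 - 30*r + 56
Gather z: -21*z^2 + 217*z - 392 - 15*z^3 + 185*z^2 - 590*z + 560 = -15*z^3 + 164*z^2 - 373*z + 168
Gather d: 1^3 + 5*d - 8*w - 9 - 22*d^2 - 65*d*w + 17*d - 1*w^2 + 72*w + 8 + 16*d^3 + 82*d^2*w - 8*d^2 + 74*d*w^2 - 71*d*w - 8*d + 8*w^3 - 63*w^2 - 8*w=16*d^3 + d^2*(82*w - 30) + d*(74*w^2 - 136*w + 14) + 8*w^3 - 64*w^2 + 56*w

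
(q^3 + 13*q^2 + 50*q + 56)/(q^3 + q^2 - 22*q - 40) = (q + 7)/(q - 5)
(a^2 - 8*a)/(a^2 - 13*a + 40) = a/(a - 5)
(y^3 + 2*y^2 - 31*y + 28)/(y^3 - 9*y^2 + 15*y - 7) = (y^2 + 3*y - 28)/(y^2 - 8*y + 7)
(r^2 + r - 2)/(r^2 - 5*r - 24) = (-r^2 - r + 2)/(-r^2 + 5*r + 24)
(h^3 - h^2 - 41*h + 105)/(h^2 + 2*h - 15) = (h^2 + 2*h - 35)/(h + 5)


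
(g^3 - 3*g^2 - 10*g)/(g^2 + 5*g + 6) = g*(g - 5)/(g + 3)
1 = 1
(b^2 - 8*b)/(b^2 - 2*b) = (b - 8)/(b - 2)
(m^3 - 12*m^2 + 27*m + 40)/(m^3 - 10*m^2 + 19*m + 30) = (m - 8)/(m - 6)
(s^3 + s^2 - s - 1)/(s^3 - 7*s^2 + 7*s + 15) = (s^2 - 1)/(s^2 - 8*s + 15)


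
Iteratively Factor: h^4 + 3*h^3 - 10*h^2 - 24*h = (h - 3)*(h^3 + 6*h^2 + 8*h) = (h - 3)*(h + 2)*(h^2 + 4*h) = h*(h - 3)*(h + 2)*(h + 4)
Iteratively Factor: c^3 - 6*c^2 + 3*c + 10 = (c + 1)*(c^2 - 7*c + 10) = (c - 2)*(c + 1)*(c - 5)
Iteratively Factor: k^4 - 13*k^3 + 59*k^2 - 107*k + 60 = (k - 3)*(k^3 - 10*k^2 + 29*k - 20) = (k - 5)*(k - 3)*(k^2 - 5*k + 4) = (k - 5)*(k - 3)*(k - 1)*(k - 4)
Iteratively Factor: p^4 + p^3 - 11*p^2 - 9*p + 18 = (p - 1)*(p^3 + 2*p^2 - 9*p - 18) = (p - 1)*(p + 2)*(p^2 - 9) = (p - 1)*(p + 2)*(p + 3)*(p - 3)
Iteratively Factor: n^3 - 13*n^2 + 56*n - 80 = (n - 5)*(n^2 - 8*n + 16) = (n - 5)*(n - 4)*(n - 4)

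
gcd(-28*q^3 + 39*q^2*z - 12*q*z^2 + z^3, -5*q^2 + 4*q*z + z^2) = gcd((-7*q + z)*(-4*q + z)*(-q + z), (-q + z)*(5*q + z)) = -q + z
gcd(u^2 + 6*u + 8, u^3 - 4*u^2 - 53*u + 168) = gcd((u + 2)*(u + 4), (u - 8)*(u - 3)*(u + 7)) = 1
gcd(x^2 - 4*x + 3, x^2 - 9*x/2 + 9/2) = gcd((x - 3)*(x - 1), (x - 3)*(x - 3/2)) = x - 3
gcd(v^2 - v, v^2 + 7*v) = v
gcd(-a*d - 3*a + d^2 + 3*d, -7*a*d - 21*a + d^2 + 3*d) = d + 3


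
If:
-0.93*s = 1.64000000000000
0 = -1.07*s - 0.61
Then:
No Solution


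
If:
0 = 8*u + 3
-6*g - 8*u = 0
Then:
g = 1/2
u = -3/8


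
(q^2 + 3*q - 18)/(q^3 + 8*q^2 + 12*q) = (q - 3)/(q*(q + 2))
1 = 1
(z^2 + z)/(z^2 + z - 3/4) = 4*z*(z + 1)/(4*z^2 + 4*z - 3)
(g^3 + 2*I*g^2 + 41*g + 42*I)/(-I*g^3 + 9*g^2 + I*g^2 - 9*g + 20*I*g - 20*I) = (I*g^3 - 2*g^2 + 41*I*g - 42)/(g^3 + g^2*(-1 + 9*I) - g*(20 + 9*I) + 20)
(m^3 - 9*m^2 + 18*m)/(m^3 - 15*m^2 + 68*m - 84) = m*(m - 3)/(m^2 - 9*m + 14)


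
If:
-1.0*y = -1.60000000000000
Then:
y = 1.60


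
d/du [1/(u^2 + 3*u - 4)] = (-2*u - 3)/(u^2 + 3*u - 4)^2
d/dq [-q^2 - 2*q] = -2*q - 2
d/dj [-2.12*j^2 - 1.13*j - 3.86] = -4.24*j - 1.13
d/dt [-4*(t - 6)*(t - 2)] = 32 - 8*t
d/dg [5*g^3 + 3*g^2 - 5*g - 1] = 15*g^2 + 6*g - 5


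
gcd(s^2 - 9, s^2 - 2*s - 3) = s - 3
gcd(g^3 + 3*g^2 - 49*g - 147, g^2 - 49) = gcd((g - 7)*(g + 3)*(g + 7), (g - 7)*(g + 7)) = g^2 - 49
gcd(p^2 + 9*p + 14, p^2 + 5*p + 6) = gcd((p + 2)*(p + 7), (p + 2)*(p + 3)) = p + 2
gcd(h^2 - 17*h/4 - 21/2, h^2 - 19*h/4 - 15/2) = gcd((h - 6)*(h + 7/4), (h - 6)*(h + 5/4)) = h - 6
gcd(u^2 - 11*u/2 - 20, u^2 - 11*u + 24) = u - 8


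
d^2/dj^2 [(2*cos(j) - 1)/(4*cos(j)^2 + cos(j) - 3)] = (-72*(1 - cos(2*j))^2*cos(j) + 18*(1 - cos(2*j))^2 + 70*cos(j) + 91*cos(2*j)/2 - 81*cos(3*j) + 16*cos(5*j) - 81/2)/((cos(j) + 1)^3*(4*cos(j) - 3)^3)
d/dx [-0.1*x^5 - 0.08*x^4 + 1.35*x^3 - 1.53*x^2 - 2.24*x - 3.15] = -0.5*x^4 - 0.32*x^3 + 4.05*x^2 - 3.06*x - 2.24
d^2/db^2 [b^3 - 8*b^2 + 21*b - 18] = 6*b - 16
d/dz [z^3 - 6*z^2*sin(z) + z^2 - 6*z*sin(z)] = -6*z^2*cos(z) + 3*z^2 - 12*z*sin(z) - 6*z*cos(z) + 2*z - 6*sin(z)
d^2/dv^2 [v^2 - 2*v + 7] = 2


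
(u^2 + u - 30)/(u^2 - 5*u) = (u + 6)/u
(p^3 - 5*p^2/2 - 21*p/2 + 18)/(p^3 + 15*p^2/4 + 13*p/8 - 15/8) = 4*(2*p^2 - 11*p + 12)/(8*p^2 + 6*p - 5)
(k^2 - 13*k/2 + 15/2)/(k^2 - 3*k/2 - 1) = (-2*k^2 + 13*k - 15)/(-2*k^2 + 3*k + 2)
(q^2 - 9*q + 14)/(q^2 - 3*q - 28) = (q - 2)/(q + 4)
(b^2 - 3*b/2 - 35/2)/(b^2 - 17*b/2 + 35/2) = (2*b + 7)/(2*b - 7)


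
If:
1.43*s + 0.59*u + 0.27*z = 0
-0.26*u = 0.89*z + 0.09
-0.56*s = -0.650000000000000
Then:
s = 1.16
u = -3.19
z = 0.83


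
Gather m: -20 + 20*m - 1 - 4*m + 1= 16*m - 20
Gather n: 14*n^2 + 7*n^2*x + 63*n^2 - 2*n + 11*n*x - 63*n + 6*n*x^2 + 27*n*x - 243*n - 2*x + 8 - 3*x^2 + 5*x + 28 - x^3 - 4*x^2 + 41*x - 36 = n^2*(7*x + 77) + n*(6*x^2 + 38*x - 308) - x^3 - 7*x^2 + 44*x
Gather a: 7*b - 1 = 7*b - 1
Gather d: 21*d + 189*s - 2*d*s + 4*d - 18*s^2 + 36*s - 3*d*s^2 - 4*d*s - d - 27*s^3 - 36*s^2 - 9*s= d*(-3*s^2 - 6*s + 24) - 27*s^3 - 54*s^2 + 216*s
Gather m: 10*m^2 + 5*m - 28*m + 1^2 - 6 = 10*m^2 - 23*m - 5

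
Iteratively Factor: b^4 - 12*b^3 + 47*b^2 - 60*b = (b - 3)*(b^3 - 9*b^2 + 20*b) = (b - 4)*(b - 3)*(b^2 - 5*b) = (b - 5)*(b - 4)*(b - 3)*(b)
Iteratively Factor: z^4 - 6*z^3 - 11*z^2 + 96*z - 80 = (z - 1)*(z^3 - 5*z^2 - 16*z + 80) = (z - 4)*(z - 1)*(z^2 - z - 20) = (z - 5)*(z - 4)*(z - 1)*(z + 4)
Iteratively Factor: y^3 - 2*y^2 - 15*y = (y - 5)*(y^2 + 3*y) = (y - 5)*(y + 3)*(y)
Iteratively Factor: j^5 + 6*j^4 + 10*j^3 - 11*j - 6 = (j + 2)*(j^4 + 4*j^3 + 2*j^2 - 4*j - 3) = (j + 2)*(j + 3)*(j^3 + j^2 - j - 1) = (j + 1)*(j + 2)*(j + 3)*(j^2 - 1) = (j + 1)^2*(j + 2)*(j + 3)*(j - 1)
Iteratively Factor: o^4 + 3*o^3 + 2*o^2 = (o)*(o^3 + 3*o^2 + 2*o) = o^2*(o^2 + 3*o + 2) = o^2*(o + 2)*(o + 1)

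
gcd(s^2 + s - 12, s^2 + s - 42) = 1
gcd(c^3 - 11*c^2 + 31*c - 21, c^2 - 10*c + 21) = c^2 - 10*c + 21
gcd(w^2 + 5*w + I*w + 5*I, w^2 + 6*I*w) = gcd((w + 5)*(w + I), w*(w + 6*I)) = 1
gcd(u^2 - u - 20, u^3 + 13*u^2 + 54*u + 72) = u + 4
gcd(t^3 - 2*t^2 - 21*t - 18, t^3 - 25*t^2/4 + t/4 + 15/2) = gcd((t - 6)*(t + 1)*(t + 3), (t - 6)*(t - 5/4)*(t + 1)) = t^2 - 5*t - 6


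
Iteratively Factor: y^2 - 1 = (y - 1)*(y + 1)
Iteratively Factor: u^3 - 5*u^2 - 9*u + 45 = (u - 3)*(u^2 - 2*u - 15) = (u - 5)*(u - 3)*(u + 3)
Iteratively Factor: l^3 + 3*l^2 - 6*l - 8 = (l + 4)*(l^2 - l - 2) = (l - 2)*(l + 4)*(l + 1)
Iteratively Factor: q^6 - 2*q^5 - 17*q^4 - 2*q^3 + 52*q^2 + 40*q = (q - 2)*(q^5 - 17*q^3 - 36*q^2 - 20*q) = (q - 2)*(q + 1)*(q^4 - q^3 - 16*q^2 - 20*q) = q*(q - 2)*(q + 1)*(q^3 - q^2 - 16*q - 20) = q*(q - 2)*(q + 1)*(q + 2)*(q^2 - 3*q - 10) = q*(q - 5)*(q - 2)*(q + 1)*(q + 2)*(q + 2)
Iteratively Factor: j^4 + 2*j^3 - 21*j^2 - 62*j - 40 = (j + 4)*(j^3 - 2*j^2 - 13*j - 10) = (j + 1)*(j + 4)*(j^2 - 3*j - 10) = (j + 1)*(j + 2)*(j + 4)*(j - 5)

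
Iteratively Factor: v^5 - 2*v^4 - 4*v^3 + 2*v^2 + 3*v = (v - 3)*(v^4 + v^3 - v^2 - v) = (v - 3)*(v - 1)*(v^3 + 2*v^2 + v) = v*(v - 3)*(v - 1)*(v^2 + 2*v + 1) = v*(v - 3)*(v - 1)*(v + 1)*(v + 1)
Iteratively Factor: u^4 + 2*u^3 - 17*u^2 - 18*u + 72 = (u - 3)*(u^3 + 5*u^2 - 2*u - 24) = (u - 3)*(u - 2)*(u^2 + 7*u + 12) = (u - 3)*(u - 2)*(u + 3)*(u + 4)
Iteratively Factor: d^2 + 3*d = (d)*(d + 3)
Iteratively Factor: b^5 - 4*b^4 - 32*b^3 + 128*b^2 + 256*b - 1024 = (b + 4)*(b^4 - 8*b^3 + 128*b - 256) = (b - 4)*(b + 4)*(b^3 - 4*b^2 - 16*b + 64) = (b - 4)^2*(b + 4)*(b^2 - 16) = (b - 4)^2*(b + 4)^2*(b - 4)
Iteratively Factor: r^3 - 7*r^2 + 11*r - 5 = (r - 5)*(r^2 - 2*r + 1) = (r - 5)*(r - 1)*(r - 1)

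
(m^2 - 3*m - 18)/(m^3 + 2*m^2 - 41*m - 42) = (m + 3)/(m^2 + 8*m + 7)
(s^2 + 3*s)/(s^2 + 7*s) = (s + 3)/(s + 7)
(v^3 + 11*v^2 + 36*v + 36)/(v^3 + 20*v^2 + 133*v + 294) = (v^2 + 5*v + 6)/(v^2 + 14*v + 49)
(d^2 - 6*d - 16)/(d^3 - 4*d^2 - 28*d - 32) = 1/(d + 2)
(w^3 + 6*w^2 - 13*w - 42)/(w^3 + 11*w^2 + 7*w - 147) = (w + 2)/(w + 7)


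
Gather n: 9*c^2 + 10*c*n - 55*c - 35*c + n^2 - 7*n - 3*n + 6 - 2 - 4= 9*c^2 - 90*c + n^2 + n*(10*c - 10)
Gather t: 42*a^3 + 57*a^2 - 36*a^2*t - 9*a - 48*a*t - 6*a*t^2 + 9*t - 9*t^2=42*a^3 + 57*a^2 - 9*a + t^2*(-6*a - 9) + t*(-36*a^2 - 48*a + 9)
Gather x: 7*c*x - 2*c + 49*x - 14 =-2*c + x*(7*c + 49) - 14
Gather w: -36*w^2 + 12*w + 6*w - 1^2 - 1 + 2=-36*w^2 + 18*w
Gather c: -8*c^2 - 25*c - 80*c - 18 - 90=-8*c^2 - 105*c - 108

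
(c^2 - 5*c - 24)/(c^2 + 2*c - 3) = (c - 8)/(c - 1)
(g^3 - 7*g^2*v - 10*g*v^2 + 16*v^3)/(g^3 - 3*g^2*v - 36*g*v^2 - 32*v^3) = (g^2 + g*v - 2*v^2)/(g^2 + 5*g*v + 4*v^2)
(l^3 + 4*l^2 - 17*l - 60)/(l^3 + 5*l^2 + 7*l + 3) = (l^2 + l - 20)/(l^2 + 2*l + 1)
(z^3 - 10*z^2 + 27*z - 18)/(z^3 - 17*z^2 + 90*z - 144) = (z - 1)/(z - 8)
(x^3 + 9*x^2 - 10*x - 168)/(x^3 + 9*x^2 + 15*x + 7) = (x^2 + 2*x - 24)/(x^2 + 2*x + 1)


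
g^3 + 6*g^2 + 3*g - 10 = (g - 1)*(g + 2)*(g + 5)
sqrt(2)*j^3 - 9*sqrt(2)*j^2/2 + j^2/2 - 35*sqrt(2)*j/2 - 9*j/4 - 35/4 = (j - 7)*(j + 5/2)*(sqrt(2)*j + 1/2)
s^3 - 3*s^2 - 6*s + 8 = (s - 4)*(s - 1)*(s + 2)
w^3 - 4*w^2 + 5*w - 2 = (w - 2)*(w - 1)^2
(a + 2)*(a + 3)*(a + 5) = a^3 + 10*a^2 + 31*a + 30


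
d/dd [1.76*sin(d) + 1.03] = 1.76*cos(d)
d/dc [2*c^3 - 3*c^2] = 6*c*(c - 1)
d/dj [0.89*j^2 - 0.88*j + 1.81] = 1.78*j - 0.88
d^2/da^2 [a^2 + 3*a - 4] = 2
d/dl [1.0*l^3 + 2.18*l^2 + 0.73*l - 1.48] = 3.0*l^2 + 4.36*l + 0.73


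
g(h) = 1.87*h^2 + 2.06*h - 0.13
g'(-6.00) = -20.38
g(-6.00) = 54.83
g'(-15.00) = -54.04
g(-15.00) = 389.72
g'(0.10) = 2.43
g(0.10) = 0.09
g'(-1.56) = -3.77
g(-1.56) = 1.21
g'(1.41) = 7.33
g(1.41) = 6.49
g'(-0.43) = 0.45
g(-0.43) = -0.67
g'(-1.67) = -4.19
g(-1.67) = 1.65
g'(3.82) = 16.35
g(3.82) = 35.03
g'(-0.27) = 1.05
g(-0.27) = -0.55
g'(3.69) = 15.86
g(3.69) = 32.93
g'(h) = 3.74*h + 2.06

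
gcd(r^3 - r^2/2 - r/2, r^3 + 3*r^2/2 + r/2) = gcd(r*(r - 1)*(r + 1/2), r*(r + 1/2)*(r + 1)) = r^2 + r/2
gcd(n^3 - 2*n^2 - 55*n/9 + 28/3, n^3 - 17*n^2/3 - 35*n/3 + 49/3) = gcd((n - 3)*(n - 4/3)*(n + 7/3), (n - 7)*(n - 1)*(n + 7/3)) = n + 7/3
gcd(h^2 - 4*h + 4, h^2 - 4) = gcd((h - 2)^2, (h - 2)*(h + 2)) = h - 2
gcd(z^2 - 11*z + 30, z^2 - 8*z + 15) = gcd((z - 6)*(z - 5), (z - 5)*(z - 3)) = z - 5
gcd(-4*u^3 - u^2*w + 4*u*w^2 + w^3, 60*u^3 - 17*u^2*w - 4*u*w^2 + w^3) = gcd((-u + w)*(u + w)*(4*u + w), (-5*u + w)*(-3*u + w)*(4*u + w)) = 4*u + w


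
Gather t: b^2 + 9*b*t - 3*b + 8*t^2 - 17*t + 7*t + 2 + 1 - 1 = b^2 - 3*b + 8*t^2 + t*(9*b - 10) + 2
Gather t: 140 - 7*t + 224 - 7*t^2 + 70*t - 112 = -7*t^2 + 63*t + 252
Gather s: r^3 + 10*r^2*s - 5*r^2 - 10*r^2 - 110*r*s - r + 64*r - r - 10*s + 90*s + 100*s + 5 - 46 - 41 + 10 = r^3 - 15*r^2 + 62*r + s*(10*r^2 - 110*r + 180) - 72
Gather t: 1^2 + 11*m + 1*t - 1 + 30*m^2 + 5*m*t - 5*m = 30*m^2 + 6*m + t*(5*m + 1)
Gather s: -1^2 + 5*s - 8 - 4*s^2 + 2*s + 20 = -4*s^2 + 7*s + 11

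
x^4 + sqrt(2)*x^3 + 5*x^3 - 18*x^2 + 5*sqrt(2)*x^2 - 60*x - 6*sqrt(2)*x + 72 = (x - 1)*(x + 6)*(x - 2*sqrt(2))*(x + 3*sqrt(2))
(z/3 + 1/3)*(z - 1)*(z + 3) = z^3/3 + z^2 - z/3 - 1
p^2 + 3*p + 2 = (p + 1)*(p + 2)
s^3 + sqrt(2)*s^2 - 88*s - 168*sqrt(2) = (s - 7*sqrt(2))*(s + 2*sqrt(2))*(s + 6*sqrt(2))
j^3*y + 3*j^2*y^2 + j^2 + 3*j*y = j*(j + 3*y)*(j*y + 1)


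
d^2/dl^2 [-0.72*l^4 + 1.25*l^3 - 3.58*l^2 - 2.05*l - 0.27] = -8.64*l^2 + 7.5*l - 7.16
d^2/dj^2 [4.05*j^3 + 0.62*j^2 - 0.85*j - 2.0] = 24.3*j + 1.24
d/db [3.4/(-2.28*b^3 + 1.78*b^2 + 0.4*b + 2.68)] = (23.256*b^2 - 12.104*b - 1.36)/(-2.28*b^3 + 1.78*b^2 + 0.4*b + 2.68)^2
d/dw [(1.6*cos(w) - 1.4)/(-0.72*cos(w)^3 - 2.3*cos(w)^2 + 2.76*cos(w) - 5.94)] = (-2.304*cos(w)^3 - 0.656*cos(w)^2 + 6.44*cos(w) + 5.64)*sin(w)/(0.5184*cos(w)^6 + 3.312*cos(w)^5 + 1.3156*cos(w)^4 - 4.1424*cos(w)^3 + 34.9416*cos(w)^2 - 32.7888*cos(w) + 35.2836)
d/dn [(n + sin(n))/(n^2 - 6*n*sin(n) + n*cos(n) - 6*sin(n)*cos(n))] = (n^2*sin(n) + 7*n^2*cos(n) - n^2 - 12*n*sin(n)^2 - 2*n*sin(n) + 7*n - 6*sin(n)^3 + 6*sin(n)^2 - 7*sin(n)*cos(n))/((n - 6*sin(n))^2*(n + cos(n))^2)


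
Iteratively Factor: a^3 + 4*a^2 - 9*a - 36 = (a + 4)*(a^2 - 9) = (a - 3)*(a + 4)*(a + 3)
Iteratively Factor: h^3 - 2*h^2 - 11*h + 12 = (h + 3)*(h^2 - 5*h + 4) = (h - 1)*(h + 3)*(h - 4)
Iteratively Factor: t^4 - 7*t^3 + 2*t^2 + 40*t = (t + 2)*(t^3 - 9*t^2 + 20*t) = t*(t + 2)*(t^2 - 9*t + 20) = t*(t - 4)*(t + 2)*(t - 5)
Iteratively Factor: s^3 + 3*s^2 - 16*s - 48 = (s + 4)*(s^2 - s - 12) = (s + 3)*(s + 4)*(s - 4)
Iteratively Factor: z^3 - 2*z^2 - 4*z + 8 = (z - 2)*(z^2 - 4) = (z - 2)^2*(z + 2)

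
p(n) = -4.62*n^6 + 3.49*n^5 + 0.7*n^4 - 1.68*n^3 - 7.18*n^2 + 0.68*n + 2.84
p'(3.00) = -5334.67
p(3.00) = -2568.31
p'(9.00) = -1520844.43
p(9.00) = -2246381.05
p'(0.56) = -8.26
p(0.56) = 0.79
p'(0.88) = -18.12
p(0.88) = -3.15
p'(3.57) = -13227.36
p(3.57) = -7589.44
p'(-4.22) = 42393.60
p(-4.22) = -30542.96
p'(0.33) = -4.41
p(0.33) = 2.24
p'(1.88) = -458.54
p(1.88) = -145.70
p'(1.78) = -345.21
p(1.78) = -105.73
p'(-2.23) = 1936.81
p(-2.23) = -759.07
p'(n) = -27.72*n^5 + 17.45*n^4 + 2.8*n^3 - 5.04*n^2 - 14.36*n + 0.68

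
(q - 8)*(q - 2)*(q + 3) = q^3 - 7*q^2 - 14*q + 48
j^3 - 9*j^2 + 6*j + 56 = (j - 7)*(j - 4)*(j + 2)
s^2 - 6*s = s*(s - 6)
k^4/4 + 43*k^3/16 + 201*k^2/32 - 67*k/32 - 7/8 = (k/4 + 1)*(k - 1/2)*(k + 1/4)*(k + 7)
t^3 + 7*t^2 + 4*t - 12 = (t - 1)*(t + 2)*(t + 6)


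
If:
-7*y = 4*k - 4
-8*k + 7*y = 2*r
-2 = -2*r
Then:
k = 1/6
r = 1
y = 10/21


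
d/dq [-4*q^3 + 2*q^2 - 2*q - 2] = -12*q^2 + 4*q - 2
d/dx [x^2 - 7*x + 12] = 2*x - 7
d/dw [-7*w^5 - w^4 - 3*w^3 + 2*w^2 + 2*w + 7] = -35*w^4 - 4*w^3 - 9*w^2 + 4*w + 2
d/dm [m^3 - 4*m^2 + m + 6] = 3*m^2 - 8*m + 1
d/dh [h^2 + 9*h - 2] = 2*h + 9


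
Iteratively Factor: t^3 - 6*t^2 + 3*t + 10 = (t + 1)*(t^2 - 7*t + 10) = (t - 5)*(t + 1)*(t - 2)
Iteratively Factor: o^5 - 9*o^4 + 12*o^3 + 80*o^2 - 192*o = (o - 4)*(o^4 - 5*o^3 - 8*o^2 + 48*o) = (o - 4)^2*(o^3 - o^2 - 12*o) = (o - 4)^3*(o^2 + 3*o) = o*(o - 4)^3*(o + 3)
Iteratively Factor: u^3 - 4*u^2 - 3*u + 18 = (u - 3)*(u^2 - u - 6) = (u - 3)^2*(u + 2)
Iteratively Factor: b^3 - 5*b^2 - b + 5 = (b + 1)*(b^2 - 6*b + 5) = (b - 1)*(b + 1)*(b - 5)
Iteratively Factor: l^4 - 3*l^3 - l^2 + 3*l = (l - 1)*(l^3 - 2*l^2 - 3*l) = l*(l - 1)*(l^2 - 2*l - 3) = l*(l - 3)*(l - 1)*(l + 1)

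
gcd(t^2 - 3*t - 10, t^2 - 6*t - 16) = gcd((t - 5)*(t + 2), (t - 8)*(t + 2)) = t + 2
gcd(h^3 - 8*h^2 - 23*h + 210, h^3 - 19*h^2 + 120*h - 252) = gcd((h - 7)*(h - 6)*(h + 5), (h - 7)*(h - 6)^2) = h^2 - 13*h + 42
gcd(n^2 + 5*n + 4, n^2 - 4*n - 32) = n + 4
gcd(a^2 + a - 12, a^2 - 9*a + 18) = a - 3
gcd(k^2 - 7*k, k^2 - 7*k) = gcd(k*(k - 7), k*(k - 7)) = k^2 - 7*k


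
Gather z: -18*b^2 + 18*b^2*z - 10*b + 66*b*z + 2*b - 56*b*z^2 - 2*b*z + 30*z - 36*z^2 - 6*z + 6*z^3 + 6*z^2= -18*b^2 - 8*b + 6*z^3 + z^2*(-56*b - 30) + z*(18*b^2 + 64*b + 24)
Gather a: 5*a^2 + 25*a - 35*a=5*a^2 - 10*a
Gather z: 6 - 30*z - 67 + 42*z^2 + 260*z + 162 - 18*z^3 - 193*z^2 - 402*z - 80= -18*z^3 - 151*z^2 - 172*z + 21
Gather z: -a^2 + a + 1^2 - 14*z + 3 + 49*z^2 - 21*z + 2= -a^2 + a + 49*z^2 - 35*z + 6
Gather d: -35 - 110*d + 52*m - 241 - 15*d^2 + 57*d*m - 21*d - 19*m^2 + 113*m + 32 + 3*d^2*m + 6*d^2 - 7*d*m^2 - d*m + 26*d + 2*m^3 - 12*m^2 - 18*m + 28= d^2*(3*m - 9) + d*(-7*m^2 + 56*m - 105) + 2*m^3 - 31*m^2 + 147*m - 216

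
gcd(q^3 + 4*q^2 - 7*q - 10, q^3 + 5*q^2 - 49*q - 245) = q + 5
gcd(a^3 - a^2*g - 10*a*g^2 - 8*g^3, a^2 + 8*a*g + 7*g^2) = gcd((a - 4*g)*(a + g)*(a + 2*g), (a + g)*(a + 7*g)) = a + g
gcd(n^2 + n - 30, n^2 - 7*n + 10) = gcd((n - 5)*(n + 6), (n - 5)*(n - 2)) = n - 5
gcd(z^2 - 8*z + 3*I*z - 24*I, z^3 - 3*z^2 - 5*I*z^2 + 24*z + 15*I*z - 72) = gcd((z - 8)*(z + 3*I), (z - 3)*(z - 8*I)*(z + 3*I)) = z + 3*I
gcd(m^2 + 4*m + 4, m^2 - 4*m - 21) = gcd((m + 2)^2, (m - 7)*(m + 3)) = 1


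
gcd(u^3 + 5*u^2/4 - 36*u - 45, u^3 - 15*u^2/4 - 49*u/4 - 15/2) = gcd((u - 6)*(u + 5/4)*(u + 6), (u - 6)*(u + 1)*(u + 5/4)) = u^2 - 19*u/4 - 15/2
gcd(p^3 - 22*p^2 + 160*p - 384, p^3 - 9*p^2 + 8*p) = p - 8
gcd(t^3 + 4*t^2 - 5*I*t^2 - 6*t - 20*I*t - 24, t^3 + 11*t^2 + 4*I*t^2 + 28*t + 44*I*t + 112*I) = t + 4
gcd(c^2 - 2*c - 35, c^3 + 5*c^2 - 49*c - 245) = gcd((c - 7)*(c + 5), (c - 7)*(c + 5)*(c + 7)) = c^2 - 2*c - 35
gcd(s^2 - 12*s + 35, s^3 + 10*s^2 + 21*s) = 1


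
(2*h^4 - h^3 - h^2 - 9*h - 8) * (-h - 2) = -2*h^5 - 3*h^4 + 3*h^3 + 11*h^2 + 26*h + 16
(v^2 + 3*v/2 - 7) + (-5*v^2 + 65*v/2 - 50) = -4*v^2 + 34*v - 57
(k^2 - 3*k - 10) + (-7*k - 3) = k^2 - 10*k - 13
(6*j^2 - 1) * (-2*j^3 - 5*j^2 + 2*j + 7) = -12*j^5 - 30*j^4 + 14*j^3 + 47*j^2 - 2*j - 7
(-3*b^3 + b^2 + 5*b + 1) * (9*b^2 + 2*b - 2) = -27*b^5 + 3*b^4 + 53*b^3 + 17*b^2 - 8*b - 2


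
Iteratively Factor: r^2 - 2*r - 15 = (r + 3)*(r - 5)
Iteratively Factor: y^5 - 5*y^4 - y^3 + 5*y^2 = (y - 5)*(y^4 - y^2) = (y - 5)*(y + 1)*(y^3 - y^2) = (y - 5)*(y - 1)*(y + 1)*(y^2) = y*(y - 5)*(y - 1)*(y + 1)*(y)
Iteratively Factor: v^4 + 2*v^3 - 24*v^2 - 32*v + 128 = (v + 4)*(v^3 - 2*v^2 - 16*v + 32) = (v - 4)*(v + 4)*(v^2 + 2*v - 8) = (v - 4)*(v + 4)^2*(v - 2)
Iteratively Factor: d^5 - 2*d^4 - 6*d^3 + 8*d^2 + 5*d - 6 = (d - 3)*(d^4 + d^3 - 3*d^2 - d + 2) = (d - 3)*(d - 1)*(d^3 + 2*d^2 - d - 2) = (d - 3)*(d - 1)*(d + 2)*(d^2 - 1) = (d - 3)*(d - 1)*(d + 1)*(d + 2)*(d - 1)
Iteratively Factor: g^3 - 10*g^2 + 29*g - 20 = (g - 4)*(g^2 - 6*g + 5) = (g - 5)*(g - 4)*(g - 1)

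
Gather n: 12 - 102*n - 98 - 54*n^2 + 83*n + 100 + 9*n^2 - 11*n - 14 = -45*n^2 - 30*n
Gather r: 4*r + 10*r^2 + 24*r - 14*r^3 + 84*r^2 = -14*r^3 + 94*r^2 + 28*r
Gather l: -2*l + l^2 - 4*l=l^2 - 6*l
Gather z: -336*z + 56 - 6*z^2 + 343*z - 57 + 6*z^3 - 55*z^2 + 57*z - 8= 6*z^3 - 61*z^2 + 64*z - 9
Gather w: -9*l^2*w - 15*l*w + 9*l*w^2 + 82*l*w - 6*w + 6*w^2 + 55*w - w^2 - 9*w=w^2*(9*l + 5) + w*(-9*l^2 + 67*l + 40)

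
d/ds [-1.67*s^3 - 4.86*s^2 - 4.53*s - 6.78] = -5.01*s^2 - 9.72*s - 4.53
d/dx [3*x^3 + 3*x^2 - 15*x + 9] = 9*x^2 + 6*x - 15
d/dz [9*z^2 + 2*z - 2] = 18*z + 2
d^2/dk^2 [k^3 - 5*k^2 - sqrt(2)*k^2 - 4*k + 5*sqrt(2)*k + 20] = 6*k - 10 - 2*sqrt(2)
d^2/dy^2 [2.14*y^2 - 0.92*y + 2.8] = 4.28000000000000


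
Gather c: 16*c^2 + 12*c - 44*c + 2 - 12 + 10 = 16*c^2 - 32*c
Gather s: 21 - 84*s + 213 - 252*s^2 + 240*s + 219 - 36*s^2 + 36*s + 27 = -288*s^2 + 192*s + 480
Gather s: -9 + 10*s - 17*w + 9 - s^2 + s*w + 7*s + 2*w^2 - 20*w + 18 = -s^2 + s*(w + 17) + 2*w^2 - 37*w + 18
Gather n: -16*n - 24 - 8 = -16*n - 32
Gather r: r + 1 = r + 1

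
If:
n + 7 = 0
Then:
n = -7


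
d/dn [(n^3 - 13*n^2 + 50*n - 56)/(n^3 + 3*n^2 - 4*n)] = 2*(8*n^4 - 54*n^3 + 35*n^2 + 168*n - 112)/(n^2*(n^4 + 6*n^3 + n^2 - 24*n + 16))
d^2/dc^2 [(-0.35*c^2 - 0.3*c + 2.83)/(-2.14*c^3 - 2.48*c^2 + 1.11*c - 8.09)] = (3.20572*c^6 + 8.24327999999999*c^5 - 140.981916*c^4 - 318.099316*c^3 - 168.55758*c^2 + 304.596732*c + 157.785636)/(9.800344*c^9 + 34.072224*c^8 + 24.2355*c^7 + 91.053932*c^6 + 245.040738*c^5 + 43.135116*c^4 + 285.188259*c^3 + 516.836931*c^2 - 217.942173*c + 529.475129)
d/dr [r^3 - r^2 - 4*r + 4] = 3*r^2 - 2*r - 4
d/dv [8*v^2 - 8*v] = 16*v - 8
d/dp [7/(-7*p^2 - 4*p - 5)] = 14*(7*p + 2)/(7*p^2 + 4*p + 5)^2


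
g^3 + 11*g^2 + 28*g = g*(g + 4)*(g + 7)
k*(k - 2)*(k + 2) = k^3 - 4*k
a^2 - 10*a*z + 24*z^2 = (a - 6*z)*(a - 4*z)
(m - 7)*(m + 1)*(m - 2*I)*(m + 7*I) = m^4 - 6*m^3 + 5*I*m^3 + 7*m^2 - 30*I*m^2 - 84*m - 35*I*m - 98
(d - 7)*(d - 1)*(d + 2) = d^3 - 6*d^2 - 9*d + 14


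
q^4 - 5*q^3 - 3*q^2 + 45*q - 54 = (q - 3)^2*(q - 2)*(q + 3)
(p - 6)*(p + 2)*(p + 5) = p^3 + p^2 - 32*p - 60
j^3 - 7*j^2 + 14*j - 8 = (j - 4)*(j - 2)*(j - 1)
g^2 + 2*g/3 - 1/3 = (g - 1/3)*(g + 1)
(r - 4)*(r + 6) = r^2 + 2*r - 24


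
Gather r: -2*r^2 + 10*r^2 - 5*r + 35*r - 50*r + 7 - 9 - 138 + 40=8*r^2 - 20*r - 100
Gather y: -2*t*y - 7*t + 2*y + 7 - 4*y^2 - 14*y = -7*t - 4*y^2 + y*(-2*t - 12) + 7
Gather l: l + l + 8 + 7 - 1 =2*l + 14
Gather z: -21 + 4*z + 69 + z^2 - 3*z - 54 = z^2 + z - 6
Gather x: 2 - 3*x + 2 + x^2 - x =x^2 - 4*x + 4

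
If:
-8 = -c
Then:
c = 8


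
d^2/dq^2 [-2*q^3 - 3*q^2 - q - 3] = -12*q - 6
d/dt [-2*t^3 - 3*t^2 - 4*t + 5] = -6*t^2 - 6*t - 4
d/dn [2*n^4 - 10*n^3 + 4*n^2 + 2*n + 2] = 8*n^3 - 30*n^2 + 8*n + 2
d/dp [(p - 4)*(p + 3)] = 2*p - 1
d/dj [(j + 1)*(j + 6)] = 2*j + 7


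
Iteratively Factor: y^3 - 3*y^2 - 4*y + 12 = (y - 3)*(y^2 - 4) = (y - 3)*(y - 2)*(y + 2)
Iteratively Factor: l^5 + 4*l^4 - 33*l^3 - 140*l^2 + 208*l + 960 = (l + 4)*(l^4 - 33*l^2 - 8*l + 240) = (l - 5)*(l + 4)*(l^3 + 5*l^2 - 8*l - 48) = (l - 5)*(l + 4)^2*(l^2 + l - 12) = (l - 5)*(l - 3)*(l + 4)^2*(l + 4)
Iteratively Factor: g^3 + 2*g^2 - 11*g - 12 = (g + 1)*(g^2 + g - 12) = (g + 1)*(g + 4)*(g - 3)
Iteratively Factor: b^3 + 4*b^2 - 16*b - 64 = (b + 4)*(b^2 - 16) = (b + 4)^2*(b - 4)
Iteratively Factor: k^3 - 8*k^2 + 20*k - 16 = (k - 2)*(k^2 - 6*k + 8) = (k - 2)^2*(k - 4)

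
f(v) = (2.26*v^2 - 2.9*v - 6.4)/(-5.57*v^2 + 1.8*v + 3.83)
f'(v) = (4.52*v - 2.9)/(-5.57*v^2 + 1.8*v + 3.83) + (11.14*v - 1.8)*(2.26*v^2 - 2.9*v - 6.4)/(-5.57*v^2 + 1.8*v + 3.83)^2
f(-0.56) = -3.78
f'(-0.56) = 23.23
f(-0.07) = -1.68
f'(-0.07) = 0.31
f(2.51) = -0.02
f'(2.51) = -0.30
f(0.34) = -1.88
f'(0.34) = -1.34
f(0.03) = -1.67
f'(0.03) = -0.08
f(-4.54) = -0.45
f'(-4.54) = -0.00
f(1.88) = 0.31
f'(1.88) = -0.92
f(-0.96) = 0.51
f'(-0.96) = 4.47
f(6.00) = -0.31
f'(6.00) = -0.02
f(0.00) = -1.67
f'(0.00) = 0.03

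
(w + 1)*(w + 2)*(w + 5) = w^3 + 8*w^2 + 17*w + 10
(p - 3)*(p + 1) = p^2 - 2*p - 3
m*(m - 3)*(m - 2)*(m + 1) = m^4 - 4*m^3 + m^2 + 6*m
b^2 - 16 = (b - 4)*(b + 4)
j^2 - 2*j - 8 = (j - 4)*(j + 2)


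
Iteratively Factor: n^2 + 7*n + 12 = (n + 3)*(n + 4)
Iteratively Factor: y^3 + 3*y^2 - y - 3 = (y - 1)*(y^2 + 4*y + 3) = (y - 1)*(y + 3)*(y + 1)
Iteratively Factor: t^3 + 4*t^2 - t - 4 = (t + 1)*(t^2 + 3*t - 4) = (t - 1)*(t + 1)*(t + 4)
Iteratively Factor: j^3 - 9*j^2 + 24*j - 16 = (j - 1)*(j^2 - 8*j + 16) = (j - 4)*(j - 1)*(j - 4)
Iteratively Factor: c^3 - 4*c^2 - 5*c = (c)*(c^2 - 4*c - 5) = c*(c - 5)*(c + 1)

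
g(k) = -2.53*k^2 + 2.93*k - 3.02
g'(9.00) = -42.61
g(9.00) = -181.58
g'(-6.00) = 33.29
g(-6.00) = -111.68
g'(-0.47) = 5.31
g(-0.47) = -4.96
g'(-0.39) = 4.90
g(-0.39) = -4.55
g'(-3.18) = 19.02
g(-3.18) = -37.92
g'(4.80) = -21.36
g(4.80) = -47.25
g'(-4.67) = 26.56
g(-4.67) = -71.88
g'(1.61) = -5.22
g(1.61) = -4.86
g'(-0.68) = 6.37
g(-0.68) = -6.18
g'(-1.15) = 8.75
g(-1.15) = -9.74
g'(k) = 2.93 - 5.06*k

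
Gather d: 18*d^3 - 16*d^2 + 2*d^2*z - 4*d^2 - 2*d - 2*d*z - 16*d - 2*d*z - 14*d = 18*d^3 + d^2*(2*z - 20) + d*(-4*z - 32)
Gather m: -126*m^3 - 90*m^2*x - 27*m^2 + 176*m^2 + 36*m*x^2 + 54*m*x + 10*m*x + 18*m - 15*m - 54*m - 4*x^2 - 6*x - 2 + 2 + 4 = -126*m^3 + m^2*(149 - 90*x) + m*(36*x^2 + 64*x - 51) - 4*x^2 - 6*x + 4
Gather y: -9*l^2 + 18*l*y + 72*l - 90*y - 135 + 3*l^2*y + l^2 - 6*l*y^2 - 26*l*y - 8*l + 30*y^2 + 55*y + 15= -8*l^2 + 64*l + y^2*(30 - 6*l) + y*(3*l^2 - 8*l - 35) - 120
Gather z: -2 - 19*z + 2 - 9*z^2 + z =-9*z^2 - 18*z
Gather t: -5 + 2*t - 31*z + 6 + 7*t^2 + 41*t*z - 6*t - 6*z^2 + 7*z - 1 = 7*t^2 + t*(41*z - 4) - 6*z^2 - 24*z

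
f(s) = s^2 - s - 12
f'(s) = 2*s - 1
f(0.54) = -12.25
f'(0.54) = 0.08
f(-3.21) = 1.51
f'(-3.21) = -7.42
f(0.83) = -12.14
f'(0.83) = 0.66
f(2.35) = -8.83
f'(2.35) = 3.70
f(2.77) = -7.10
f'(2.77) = 4.54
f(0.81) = -12.15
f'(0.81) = 0.62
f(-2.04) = -5.80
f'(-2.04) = -5.08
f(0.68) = -12.22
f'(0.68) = 0.36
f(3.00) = -6.00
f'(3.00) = 5.00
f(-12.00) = 144.00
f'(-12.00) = -25.00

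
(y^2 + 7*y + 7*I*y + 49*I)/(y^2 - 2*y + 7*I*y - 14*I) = (y + 7)/(y - 2)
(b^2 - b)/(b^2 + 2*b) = (b - 1)/(b + 2)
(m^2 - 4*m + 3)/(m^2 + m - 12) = (m - 1)/(m + 4)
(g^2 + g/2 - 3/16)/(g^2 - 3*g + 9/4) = (16*g^2 + 8*g - 3)/(4*(4*g^2 - 12*g + 9))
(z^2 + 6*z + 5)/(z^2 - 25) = (z + 1)/(z - 5)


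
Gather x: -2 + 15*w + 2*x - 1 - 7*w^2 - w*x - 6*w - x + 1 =-7*w^2 + 9*w + x*(1 - w) - 2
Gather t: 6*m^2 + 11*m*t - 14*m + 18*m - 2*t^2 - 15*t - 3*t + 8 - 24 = 6*m^2 + 4*m - 2*t^2 + t*(11*m - 18) - 16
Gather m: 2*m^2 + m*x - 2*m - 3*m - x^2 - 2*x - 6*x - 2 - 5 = 2*m^2 + m*(x - 5) - x^2 - 8*x - 7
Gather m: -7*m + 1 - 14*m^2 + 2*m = -14*m^2 - 5*m + 1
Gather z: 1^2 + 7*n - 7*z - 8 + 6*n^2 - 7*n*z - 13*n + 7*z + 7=6*n^2 - 7*n*z - 6*n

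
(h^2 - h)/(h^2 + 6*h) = (h - 1)/(h + 6)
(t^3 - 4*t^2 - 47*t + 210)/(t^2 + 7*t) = t - 11 + 30/t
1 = 1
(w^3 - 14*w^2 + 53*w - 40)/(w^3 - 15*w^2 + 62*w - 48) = (w - 5)/(w - 6)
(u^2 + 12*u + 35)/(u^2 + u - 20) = (u + 7)/(u - 4)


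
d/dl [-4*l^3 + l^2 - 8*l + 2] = -12*l^2 + 2*l - 8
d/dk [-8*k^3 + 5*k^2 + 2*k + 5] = -24*k^2 + 10*k + 2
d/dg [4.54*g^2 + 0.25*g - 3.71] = 9.08*g + 0.25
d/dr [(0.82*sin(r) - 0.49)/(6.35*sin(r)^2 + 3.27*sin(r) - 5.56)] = (-5.207*sin(r)^2 + 6.223*sin(r) - 2.9569)*cos(r)/(40.3225*sin(r)^4 + 41.529*sin(r)^3 - 59.9191*sin(r)^2 - 36.3624*sin(r) + 30.9136)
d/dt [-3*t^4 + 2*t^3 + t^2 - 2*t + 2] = -12*t^3 + 6*t^2 + 2*t - 2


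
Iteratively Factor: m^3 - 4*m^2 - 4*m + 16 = (m + 2)*(m^2 - 6*m + 8) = (m - 4)*(m + 2)*(m - 2)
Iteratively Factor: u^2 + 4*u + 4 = (u + 2)*(u + 2)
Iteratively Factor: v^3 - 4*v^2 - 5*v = (v - 5)*(v^2 + v) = v*(v - 5)*(v + 1)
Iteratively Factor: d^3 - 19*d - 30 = (d + 2)*(d^2 - 2*d - 15) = (d + 2)*(d + 3)*(d - 5)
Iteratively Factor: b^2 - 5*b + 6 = (b - 3)*(b - 2)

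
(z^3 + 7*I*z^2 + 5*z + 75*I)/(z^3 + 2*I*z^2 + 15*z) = (z + 5*I)/z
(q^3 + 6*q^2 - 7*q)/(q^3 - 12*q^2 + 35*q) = (q^2 + 6*q - 7)/(q^2 - 12*q + 35)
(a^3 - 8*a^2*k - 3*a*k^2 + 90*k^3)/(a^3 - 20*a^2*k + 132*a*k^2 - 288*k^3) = (a^2 - 2*a*k - 15*k^2)/(a^2 - 14*a*k + 48*k^2)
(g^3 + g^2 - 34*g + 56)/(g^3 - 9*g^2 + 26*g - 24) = (g + 7)/(g - 3)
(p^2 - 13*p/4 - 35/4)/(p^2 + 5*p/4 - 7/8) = 2*(p - 5)/(2*p - 1)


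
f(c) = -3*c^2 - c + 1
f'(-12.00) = 71.00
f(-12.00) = -419.00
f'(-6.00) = 35.00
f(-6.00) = -101.00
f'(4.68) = -29.08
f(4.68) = -69.39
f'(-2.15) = 11.90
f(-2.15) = -10.72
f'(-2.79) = 15.74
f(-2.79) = -19.56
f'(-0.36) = 1.16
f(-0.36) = 0.97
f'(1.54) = -10.24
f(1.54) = -7.65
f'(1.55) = -10.30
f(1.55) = -7.76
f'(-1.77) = 9.62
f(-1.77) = -6.63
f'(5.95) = -36.70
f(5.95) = -111.16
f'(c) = -6*c - 1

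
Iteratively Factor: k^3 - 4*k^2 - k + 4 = (k + 1)*(k^2 - 5*k + 4) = (k - 1)*(k + 1)*(k - 4)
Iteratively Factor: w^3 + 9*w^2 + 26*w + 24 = (w + 4)*(w^2 + 5*w + 6) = (w + 2)*(w + 4)*(w + 3)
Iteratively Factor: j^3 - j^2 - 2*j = (j - 2)*(j^2 + j) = (j - 2)*(j + 1)*(j)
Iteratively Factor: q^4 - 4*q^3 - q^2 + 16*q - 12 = (q - 3)*(q^3 - q^2 - 4*q + 4) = (q - 3)*(q - 1)*(q^2 - 4) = (q - 3)*(q - 2)*(q - 1)*(q + 2)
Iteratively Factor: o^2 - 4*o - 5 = (o - 5)*(o + 1)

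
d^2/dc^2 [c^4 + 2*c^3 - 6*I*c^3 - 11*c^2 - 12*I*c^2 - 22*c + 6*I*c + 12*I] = 12*c^2 + c*(12 - 36*I) - 22 - 24*I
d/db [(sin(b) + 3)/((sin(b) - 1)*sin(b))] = (-cos(b) - 6/tan(b) + 3*cos(b)/sin(b)^2)/(sin(b) - 1)^2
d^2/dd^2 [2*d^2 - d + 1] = 4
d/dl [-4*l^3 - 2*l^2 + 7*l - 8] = -12*l^2 - 4*l + 7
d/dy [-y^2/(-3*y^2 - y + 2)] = y*(y - 4)/(9*y^4 + 6*y^3 - 11*y^2 - 4*y + 4)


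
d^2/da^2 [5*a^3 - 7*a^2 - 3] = 30*a - 14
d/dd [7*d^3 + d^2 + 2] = d*(21*d + 2)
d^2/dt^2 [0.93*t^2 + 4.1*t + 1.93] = 1.86000000000000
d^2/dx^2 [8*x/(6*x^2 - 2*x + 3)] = 32*(2*x*(6*x - 1)^2 + (1 - 9*x)*(6*x^2 - 2*x + 3))/(6*x^2 - 2*x + 3)^3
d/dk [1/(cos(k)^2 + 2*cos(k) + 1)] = 2*sin(k)/(cos(k) + 1)^3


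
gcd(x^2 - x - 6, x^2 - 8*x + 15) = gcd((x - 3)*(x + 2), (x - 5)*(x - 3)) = x - 3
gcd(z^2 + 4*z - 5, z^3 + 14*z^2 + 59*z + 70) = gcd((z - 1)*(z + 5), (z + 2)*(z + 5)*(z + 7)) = z + 5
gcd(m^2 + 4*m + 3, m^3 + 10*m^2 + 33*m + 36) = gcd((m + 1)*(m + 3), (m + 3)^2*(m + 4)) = m + 3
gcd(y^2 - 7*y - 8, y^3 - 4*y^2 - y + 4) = y + 1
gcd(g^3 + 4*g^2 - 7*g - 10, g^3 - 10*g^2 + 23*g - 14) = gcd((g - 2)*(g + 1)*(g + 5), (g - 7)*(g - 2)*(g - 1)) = g - 2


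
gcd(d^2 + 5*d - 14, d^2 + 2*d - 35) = d + 7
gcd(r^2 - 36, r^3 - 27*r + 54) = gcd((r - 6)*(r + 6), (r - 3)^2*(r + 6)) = r + 6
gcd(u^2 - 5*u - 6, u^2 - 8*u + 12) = u - 6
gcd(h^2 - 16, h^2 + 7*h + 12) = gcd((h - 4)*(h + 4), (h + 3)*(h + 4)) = h + 4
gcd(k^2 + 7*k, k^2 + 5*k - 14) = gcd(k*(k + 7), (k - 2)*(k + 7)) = k + 7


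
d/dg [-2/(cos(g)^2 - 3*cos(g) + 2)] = 2*(3 - 2*cos(g))*sin(g)/(cos(g)^2 - 3*cos(g) + 2)^2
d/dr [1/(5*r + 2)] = -5/(5*r + 2)^2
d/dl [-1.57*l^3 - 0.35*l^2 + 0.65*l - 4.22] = -4.71*l^2 - 0.7*l + 0.65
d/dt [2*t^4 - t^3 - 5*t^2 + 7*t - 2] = 8*t^3 - 3*t^2 - 10*t + 7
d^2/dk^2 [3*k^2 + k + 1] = 6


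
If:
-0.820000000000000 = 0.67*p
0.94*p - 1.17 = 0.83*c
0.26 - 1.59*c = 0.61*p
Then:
No Solution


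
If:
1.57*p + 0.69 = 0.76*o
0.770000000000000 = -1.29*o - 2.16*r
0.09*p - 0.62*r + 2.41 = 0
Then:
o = -6.26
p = -3.47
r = 3.38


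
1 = 1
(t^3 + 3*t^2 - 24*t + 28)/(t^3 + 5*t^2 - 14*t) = (t - 2)/t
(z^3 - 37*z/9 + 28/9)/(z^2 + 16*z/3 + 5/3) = (9*z^3 - 37*z + 28)/(3*(3*z^2 + 16*z + 5))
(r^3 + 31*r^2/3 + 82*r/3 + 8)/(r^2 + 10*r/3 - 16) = (3*r^2 + 13*r + 4)/(3*r - 8)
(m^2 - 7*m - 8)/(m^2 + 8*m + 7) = (m - 8)/(m + 7)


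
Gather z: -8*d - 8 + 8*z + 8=-8*d + 8*z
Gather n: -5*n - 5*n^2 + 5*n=-5*n^2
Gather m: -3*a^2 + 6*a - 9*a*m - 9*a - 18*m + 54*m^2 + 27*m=-3*a^2 - 3*a + 54*m^2 + m*(9 - 9*a)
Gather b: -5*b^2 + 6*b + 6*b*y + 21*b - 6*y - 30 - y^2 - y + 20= -5*b^2 + b*(6*y + 27) - y^2 - 7*y - 10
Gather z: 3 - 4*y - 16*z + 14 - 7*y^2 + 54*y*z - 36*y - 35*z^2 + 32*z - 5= -7*y^2 - 40*y - 35*z^2 + z*(54*y + 16) + 12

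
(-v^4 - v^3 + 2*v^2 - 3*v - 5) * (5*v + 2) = -5*v^5 - 7*v^4 + 8*v^3 - 11*v^2 - 31*v - 10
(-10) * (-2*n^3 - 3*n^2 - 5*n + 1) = 20*n^3 + 30*n^2 + 50*n - 10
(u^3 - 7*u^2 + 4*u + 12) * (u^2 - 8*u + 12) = u^5 - 15*u^4 + 72*u^3 - 104*u^2 - 48*u + 144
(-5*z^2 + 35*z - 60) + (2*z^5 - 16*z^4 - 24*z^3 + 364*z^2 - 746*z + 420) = 2*z^5 - 16*z^4 - 24*z^3 + 359*z^2 - 711*z + 360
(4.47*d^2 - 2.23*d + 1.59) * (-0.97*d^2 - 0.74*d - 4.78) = -4.3359*d^4 - 1.1447*d^3 - 21.2587*d^2 + 9.4828*d - 7.6002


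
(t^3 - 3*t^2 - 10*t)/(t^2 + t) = (t^2 - 3*t - 10)/(t + 1)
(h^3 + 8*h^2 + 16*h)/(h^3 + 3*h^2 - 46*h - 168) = h*(h + 4)/(h^2 - h - 42)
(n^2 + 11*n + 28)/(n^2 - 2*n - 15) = (n^2 + 11*n + 28)/(n^2 - 2*n - 15)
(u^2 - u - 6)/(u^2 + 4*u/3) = 3*(u^2 - u - 6)/(u*(3*u + 4))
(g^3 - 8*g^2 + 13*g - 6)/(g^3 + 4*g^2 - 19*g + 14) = (g^2 - 7*g + 6)/(g^2 + 5*g - 14)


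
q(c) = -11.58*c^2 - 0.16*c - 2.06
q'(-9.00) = 208.28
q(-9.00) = -938.60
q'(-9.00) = 208.28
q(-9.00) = -938.60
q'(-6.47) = 149.69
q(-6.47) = -485.77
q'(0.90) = -21.00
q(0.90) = -11.58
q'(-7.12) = 164.74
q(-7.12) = -587.96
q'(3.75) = -87.01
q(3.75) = -165.50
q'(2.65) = -61.53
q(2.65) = -83.80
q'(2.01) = -46.71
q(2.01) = -49.17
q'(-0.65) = 14.89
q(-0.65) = -6.85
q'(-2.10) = 48.48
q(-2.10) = -52.79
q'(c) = -23.16*c - 0.16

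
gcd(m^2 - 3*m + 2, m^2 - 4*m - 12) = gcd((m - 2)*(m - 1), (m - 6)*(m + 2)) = 1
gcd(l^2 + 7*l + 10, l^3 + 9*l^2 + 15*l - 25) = l + 5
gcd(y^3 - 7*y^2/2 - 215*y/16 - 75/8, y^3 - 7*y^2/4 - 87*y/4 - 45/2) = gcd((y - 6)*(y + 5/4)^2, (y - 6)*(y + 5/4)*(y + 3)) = y^2 - 19*y/4 - 15/2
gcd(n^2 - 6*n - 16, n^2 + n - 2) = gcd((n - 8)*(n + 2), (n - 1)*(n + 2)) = n + 2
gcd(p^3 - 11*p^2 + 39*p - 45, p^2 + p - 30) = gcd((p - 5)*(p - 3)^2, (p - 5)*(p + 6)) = p - 5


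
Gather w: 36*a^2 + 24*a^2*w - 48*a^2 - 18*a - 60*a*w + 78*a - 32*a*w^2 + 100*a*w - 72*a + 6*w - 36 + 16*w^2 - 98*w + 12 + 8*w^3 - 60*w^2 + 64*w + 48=-12*a^2 - 12*a + 8*w^3 + w^2*(-32*a - 44) + w*(24*a^2 + 40*a - 28) + 24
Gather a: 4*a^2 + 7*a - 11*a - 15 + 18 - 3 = 4*a^2 - 4*a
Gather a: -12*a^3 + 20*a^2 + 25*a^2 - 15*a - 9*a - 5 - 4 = -12*a^3 + 45*a^2 - 24*a - 9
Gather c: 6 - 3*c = 6 - 3*c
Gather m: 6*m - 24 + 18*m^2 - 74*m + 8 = 18*m^2 - 68*m - 16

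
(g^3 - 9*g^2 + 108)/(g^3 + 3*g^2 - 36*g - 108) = (g - 6)/(g + 6)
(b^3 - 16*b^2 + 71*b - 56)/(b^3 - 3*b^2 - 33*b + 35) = (b - 8)/(b + 5)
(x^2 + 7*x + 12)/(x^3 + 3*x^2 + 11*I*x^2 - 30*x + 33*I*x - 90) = (x + 4)/(x^2 + 11*I*x - 30)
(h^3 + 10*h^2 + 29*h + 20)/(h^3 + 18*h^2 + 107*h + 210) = (h^2 + 5*h + 4)/(h^2 + 13*h + 42)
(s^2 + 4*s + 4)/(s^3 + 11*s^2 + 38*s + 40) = (s + 2)/(s^2 + 9*s + 20)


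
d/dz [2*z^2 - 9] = 4*z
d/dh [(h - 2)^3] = 3*(h - 2)^2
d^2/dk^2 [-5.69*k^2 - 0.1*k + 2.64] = -11.3800000000000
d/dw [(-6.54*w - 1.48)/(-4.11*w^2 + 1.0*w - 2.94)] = (-26.8794*w^2 - 12.1656*w + 20.7076)/(16.8921*w^4 - 8.22*w^3 + 25.1668*w^2 - 5.88*w + 8.6436)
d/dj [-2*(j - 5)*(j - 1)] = 12 - 4*j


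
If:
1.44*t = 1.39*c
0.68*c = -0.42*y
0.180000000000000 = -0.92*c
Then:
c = -0.20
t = -0.19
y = 0.32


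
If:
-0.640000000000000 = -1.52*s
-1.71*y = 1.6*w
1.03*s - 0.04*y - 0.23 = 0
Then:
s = 0.42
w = -5.44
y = 5.09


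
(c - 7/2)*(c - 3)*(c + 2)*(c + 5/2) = c^4 - 2*c^3 - 55*c^2/4 + 59*c/4 + 105/2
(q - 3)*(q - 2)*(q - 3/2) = q^3 - 13*q^2/2 + 27*q/2 - 9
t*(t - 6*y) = t^2 - 6*t*y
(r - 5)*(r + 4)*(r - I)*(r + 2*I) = r^4 - r^3 + I*r^3 - 18*r^2 - I*r^2 - 2*r - 20*I*r - 40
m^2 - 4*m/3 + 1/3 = (m - 1)*(m - 1/3)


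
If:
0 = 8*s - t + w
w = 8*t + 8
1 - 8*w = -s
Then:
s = -71/519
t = -512/519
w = 56/519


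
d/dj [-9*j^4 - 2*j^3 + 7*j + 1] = -36*j^3 - 6*j^2 + 7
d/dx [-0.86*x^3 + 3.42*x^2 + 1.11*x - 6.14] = -2.58*x^2 + 6.84*x + 1.11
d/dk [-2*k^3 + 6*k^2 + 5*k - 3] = -6*k^2 + 12*k + 5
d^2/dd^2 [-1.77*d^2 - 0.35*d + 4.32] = -3.54000000000000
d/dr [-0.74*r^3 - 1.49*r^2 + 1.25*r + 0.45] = -2.22*r^2 - 2.98*r + 1.25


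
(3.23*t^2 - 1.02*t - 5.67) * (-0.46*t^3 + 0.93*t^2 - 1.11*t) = -1.4858*t^5 + 3.4731*t^4 - 1.9257*t^3 - 4.1409*t^2 + 6.2937*t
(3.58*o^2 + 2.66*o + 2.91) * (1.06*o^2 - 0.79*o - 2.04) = 3.7948*o^4 - 0.00859999999999994*o^3 - 6.32*o^2 - 7.7253*o - 5.9364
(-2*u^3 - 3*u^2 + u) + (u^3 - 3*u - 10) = -u^3 - 3*u^2 - 2*u - 10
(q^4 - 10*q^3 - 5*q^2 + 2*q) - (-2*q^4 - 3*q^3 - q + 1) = 3*q^4 - 7*q^3 - 5*q^2 + 3*q - 1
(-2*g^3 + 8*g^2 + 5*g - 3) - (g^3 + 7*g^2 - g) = -3*g^3 + g^2 + 6*g - 3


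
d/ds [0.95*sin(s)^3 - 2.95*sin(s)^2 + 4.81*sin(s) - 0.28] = (2.85*sin(s)^2 - 5.9*sin(s) + 4.81)*cos(s)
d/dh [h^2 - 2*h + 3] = 2*h - 2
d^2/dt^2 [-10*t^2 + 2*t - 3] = -20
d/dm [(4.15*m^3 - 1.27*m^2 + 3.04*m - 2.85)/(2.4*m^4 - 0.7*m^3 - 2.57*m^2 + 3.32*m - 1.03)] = (-9.96*m^6 + 6.096*m^5 - 33.4425*m^4 + 59.172*m^3 - 15.2121*m^2 - 12.0328*m + 6.3308)/(5.76*m^8 - 3.36*m^7 - 11.846*m^6 + 19.534*m^5 - 2.9871*m^4 - 15.6228*m^3 + 16.3166*m^2 - 6.8392*m + 1.0609)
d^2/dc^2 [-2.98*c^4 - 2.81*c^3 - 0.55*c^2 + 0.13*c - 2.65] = -35.76*c^2 - 16.86*c - 1.1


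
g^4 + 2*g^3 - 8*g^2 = g^2*(g - 2)*(g + 4)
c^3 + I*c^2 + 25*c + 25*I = (c - 5*I)*(c + I)*(c + 5*I)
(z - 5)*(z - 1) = z^2 - 6*z + 5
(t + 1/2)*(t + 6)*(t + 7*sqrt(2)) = t^3 + 13*t^2/2 + 7*sqrt(2)*t^2 + 3*t + 91*sqrt(2)*t/2 + 21*sqrt(2)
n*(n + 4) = n^2 + 4*n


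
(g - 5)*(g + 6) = g^2 + g - 30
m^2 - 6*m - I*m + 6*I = (m - 6)*(m - I)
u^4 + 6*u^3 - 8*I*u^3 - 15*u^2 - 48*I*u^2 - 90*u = u*(u + 6)*(u - 5*I)*(u - 3*I)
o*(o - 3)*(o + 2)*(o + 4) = o^4 + 3*o^3 - 10*o^2 - 24*o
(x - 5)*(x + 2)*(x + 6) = x^3 + 3*x^2 - 28*x - 60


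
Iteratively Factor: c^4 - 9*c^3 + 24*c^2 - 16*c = (c - 4)*(c^3 - 5*c^2 + 4*c) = (c - 4)^2*(c^2 - c) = (c - 4)^2*(c - 1)*(c)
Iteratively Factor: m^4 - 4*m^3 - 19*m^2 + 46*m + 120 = (m - 5)*(m^3 + m^2 - 14*m - 24) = (m - 5)*(m - 4)*(m^2 + 5*m + 6) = (m - 5)*(m - 4)*(m + 2)*(m + 3)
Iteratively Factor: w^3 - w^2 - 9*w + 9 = (w - 3)*(w^2 + 2*w - 3) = (w - 3)*(w - 1)*(w + 3)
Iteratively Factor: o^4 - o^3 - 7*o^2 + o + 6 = (o + 2)*(o^3 - 3*o^2 - o + 3) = (o - 3)*(o + 2)*(o^2 - 1) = (o - 3)*(o + 1)*(o + 2)*(o - 1)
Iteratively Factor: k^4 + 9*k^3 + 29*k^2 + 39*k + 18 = (k + 3)*(k^3 + 6*k^2 + 11*k + 6) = (k + 2)*(k + 3)*(k^2 + 4*k + 3) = (k + 1)*(k + 2)*(k + 3)*(k + 3)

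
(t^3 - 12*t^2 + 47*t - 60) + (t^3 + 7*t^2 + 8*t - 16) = 2*t^3 - 5*t^2 + 55*t - 76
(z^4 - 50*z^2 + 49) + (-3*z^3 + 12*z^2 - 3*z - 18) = z^4 - 3*z^3 - 38*z^2 - 3*z + 31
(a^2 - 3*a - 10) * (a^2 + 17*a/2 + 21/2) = a^4 + 11*a^3/2 - 25*a^2 - 233*a/2 - 105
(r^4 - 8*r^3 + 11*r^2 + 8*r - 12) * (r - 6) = r^5 - 14*r^4 + 59*r^3 - 58*r^2 - 60*r + 72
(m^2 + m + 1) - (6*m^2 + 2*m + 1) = -5*m^2 - m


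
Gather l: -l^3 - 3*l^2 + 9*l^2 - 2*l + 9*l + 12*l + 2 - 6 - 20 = -l^3 + 6*l^2 + 19*l - 24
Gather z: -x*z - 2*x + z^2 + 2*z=-2*x + z^2 + z*(2 - x)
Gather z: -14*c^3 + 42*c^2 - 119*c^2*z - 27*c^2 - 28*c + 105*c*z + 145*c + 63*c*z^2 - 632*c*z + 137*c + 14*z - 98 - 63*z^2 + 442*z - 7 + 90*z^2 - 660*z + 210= -14*c^3 + 15*c^2 + 254*c + z^2*(63*c + 27) + z*(-119*c^2 - 527*c - 204) + 105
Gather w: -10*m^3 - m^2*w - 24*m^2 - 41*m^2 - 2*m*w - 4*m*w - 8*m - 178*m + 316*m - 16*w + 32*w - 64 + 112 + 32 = -10*m^3 - 65*m^2 + 130*m + w*(-m^2 - 6*m + 16) + 80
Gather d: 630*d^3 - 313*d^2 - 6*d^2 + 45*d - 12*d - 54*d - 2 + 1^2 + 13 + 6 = 630*d^3 - 319*d^2 - 21*d + 18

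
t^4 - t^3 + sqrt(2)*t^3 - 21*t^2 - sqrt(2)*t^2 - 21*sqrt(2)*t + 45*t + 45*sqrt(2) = (t - 3)^2*(t + 5)*(t + sqrt(2))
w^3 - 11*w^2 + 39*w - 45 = (w - 5)*(w - 3)^2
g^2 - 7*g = g*(g - 7)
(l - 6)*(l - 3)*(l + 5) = l^3 - 4*l^2 - 27*l + 90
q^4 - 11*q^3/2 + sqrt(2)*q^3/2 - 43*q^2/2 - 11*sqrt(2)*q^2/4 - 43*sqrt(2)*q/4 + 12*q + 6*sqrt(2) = (q - 8)*(q - 1/2)*(q + 3)*(q + sqrt(2)/2)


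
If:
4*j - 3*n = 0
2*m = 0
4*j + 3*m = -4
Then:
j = -1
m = 0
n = -4/3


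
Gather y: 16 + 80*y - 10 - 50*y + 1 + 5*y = 35*y + 7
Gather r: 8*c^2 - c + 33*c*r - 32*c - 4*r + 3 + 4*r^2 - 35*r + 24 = 8*c^2 - 33*c + 4*r^2 + r*(33*c - 39) + 27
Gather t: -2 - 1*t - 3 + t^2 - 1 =t^2 - t - 6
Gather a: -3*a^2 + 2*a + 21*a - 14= -3*a^2 + 23*a - 14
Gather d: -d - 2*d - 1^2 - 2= -3*d - 3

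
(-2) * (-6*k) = 12*k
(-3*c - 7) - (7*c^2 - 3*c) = -7*c^2 - 7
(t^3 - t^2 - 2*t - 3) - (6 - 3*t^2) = t^3 + 2*t^2 - 2*t - 9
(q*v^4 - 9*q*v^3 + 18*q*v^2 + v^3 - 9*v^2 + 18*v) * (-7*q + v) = -7*q^2*v^4 + 63*q^2*v^3 - 126*q^2*v^2 + q*v^5 - 9*q*v^4 + 11*q*v^3 + 63*q*v^2 - 126*q*v + v^4 - 9*v^3 + 18*v^2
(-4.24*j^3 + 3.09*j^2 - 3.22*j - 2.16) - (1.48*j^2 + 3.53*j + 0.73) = -4.24*j^3 + 1.61*j^2 - 6.75*j - 2.89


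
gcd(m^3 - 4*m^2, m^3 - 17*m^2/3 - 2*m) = m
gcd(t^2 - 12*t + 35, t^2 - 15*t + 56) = t - 7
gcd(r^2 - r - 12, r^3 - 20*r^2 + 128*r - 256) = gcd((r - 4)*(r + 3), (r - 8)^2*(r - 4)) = r - 4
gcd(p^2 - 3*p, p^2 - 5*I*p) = p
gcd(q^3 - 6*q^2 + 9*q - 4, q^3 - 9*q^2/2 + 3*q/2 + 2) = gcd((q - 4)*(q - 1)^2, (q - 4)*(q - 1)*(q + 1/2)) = q^2 - 5*q + 4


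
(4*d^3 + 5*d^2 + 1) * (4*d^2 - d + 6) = 16*d^5 + 16*d^4 + 19*d^3 + 34*d^2 - d + 6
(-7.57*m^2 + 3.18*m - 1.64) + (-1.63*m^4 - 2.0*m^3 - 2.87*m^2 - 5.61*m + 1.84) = -1.63*m^4 - 2.0*m^3 - 10.44*m^2 - 2.43*m + 0.2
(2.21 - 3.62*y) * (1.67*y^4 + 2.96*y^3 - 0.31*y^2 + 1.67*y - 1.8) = -6.0454*y^5 - 7.0245*y^4 + 7.6638*y^3 - 6.7305*y^2 + 10.2067*y - 3.978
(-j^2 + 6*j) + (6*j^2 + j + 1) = 5*j^2 + 7*j + 1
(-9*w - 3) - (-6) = 3 - 9*w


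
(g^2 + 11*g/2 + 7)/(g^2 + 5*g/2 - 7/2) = (g + 2)/(g - 1)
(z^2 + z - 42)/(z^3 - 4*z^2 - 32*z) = (-z^2 - z + 42)/(z*(-z^2 + 4*z + 32))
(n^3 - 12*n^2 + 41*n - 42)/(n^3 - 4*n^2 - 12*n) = (-n^3 + 12*n^2 - 41*n + 42)/(n*(-n^2 + 4*n + 12))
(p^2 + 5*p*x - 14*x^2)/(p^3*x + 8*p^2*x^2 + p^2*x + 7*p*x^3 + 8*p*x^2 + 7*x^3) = (p - 2*x)/(x*(p^2 + p*x + p + x))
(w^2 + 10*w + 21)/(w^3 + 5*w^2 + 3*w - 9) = (w + 7)/(w^2 + 2*w - 3)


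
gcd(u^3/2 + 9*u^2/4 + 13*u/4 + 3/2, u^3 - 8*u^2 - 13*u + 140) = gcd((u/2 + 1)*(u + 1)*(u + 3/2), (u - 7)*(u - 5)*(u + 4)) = 1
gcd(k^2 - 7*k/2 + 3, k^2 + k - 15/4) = k - 3/2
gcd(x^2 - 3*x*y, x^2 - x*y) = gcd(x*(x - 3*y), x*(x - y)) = x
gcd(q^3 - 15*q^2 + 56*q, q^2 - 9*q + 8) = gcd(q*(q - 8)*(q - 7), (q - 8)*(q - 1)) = q - 8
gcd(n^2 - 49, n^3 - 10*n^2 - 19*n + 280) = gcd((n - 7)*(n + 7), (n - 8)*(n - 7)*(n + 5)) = n - 7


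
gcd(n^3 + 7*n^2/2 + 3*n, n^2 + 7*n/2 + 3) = n^2 + 7*n/2 + 3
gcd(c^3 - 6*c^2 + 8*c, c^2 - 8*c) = c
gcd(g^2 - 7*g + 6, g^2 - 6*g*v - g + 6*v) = g - 1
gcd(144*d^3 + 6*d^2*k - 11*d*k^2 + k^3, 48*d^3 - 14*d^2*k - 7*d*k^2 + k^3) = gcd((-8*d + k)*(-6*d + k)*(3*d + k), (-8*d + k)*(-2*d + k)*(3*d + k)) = 24*d^2 + 5*d*k - k^2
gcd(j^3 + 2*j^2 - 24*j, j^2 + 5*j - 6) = j + 6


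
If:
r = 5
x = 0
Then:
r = 5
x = 0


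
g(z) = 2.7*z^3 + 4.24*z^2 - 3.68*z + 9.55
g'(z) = 8.1*z^2 + 8.48*z - 3.68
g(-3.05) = -16.39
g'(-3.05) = 45.81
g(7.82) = 1531.23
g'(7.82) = 557.97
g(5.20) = 484.71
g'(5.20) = 259.44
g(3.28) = 138.37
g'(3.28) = 111.28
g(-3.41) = -35.66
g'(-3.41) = 61.59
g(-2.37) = 6.14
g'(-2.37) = 21.72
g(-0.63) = 12.88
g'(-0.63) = -5.81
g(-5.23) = -241.48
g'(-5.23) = 173.53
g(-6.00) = -398.93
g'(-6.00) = 237.04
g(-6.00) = -398.93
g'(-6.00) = 237.04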